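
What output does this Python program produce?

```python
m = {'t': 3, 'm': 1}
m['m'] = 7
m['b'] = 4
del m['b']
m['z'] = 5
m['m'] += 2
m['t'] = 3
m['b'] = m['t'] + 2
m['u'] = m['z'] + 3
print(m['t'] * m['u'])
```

m['m'] = 7 → {'t': 3, 'm': 7}
m['b'] = 4 → {'t': 3, 'm': 7, 'b': 4}
del 'b' → {'t': 3, 'm': 7}
m['z'] = 5 → {'t': 3, 'm': 7, 'z': 5}
m['m'] = 7+2 = 9 → {'t': 3, 'm': 9, 'z': 5}
m['t'] = 3 → {'t': 3, 'm': 9, 'z': 5}
m['b'] = m['t']+2 = 5 → {'t': 3, 'm': 9, 'z': 5, 'b': 5}
m['u'] = m['z']+3 = 8 → {'t': 3, 'm': 9, 'z': 5, 'b': 5, 'u': 8}
m['t']*m['u'] = 3*8 = 24

24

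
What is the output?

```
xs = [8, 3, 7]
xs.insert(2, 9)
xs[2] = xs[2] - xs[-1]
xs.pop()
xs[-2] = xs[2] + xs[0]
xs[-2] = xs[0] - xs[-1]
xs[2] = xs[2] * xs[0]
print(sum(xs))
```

30

insert 9 at 2 → [8, 3, 9, 7]
xs[2] = xs[2]-xs[-1] = 9-7 = 2 → [8, 3, 2, 7]
pop() removes 7 → [8, 3, 2]
xs[-2] = xs[2]+xs[0] = 2+8 = 10 → [8, 10, 2]
xs[-2] = xs[0]-xs[-1] = 8-2 = 6 → [8, 6, 2]
xs[2] = xs[2]*xs[0] = 2*8 = 16 → [8, 6, 16]
sum = 30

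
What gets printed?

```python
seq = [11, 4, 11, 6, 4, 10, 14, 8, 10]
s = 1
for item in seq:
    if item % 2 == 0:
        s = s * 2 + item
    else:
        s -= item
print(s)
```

-1310

item=11: not even, s = 1-11 = -10
item=4: even, s = (-10)*2+4 = -16
item=11: not even, s = (-16)-11 = -27
item=6: even, s = (-27)*2+6 = -48
item=4: even, s = (-48)*2+4 = -92
item=10: even, s = (-92)*2+10 = -174
item=14: even, s = (-174)*2+14 = -334
item=8: even, s = (-334)*2+8 = -660
item=10: even, s = (-660)*2+10 = -1310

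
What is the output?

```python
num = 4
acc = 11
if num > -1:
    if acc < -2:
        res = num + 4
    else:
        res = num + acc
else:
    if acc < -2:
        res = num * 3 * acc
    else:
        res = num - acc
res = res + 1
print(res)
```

16

num=4, acc=11
num > -1 is True; acc < -2 is False
→ res = num + acc = 15
res = 15+1 = 16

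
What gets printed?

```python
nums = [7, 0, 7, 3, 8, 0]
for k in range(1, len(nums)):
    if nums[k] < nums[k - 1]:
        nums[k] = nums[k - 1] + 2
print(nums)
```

[7, 9, 11, 13, 15, 17]

k=1: 0<7, nums[1] = 7+2 = 9 → [7, 9, 7, 3, 8, 0]
k=2: 7<9, nums[2] = 9+2 = 11 → [7, 9, 11, 3, 8, 0]
k=3: 3<11, nums[3] = 11+2 = 13 → [7, 9, 11, 13, 8, 0]
k=4: 8<13, nums[4] = 13+2 = 15 → [7, 9, 11, 13, 15, 0]
k=5: 0<15, nums[5] = 15+2 = 17 → [7, 9, 11, 13, 15, 17]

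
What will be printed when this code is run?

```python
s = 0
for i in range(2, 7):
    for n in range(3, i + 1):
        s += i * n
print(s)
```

i=3,n=3: s = 0+9 = 9
i=4,n=3: s = 9+12 = 21
i=4,n=4: s = 21+16 = 37
i=5,n=3: s = 37+15 = 52
i=5,n=4: s = 52+20 = 72
i=5,n=5: s = 72+25 = 97
i=6,n=3: s = 97+18 = 115
i=6,n=4: s = 115+24 = 139
i=6,n=5: s = 139+30 = 169
i=6,n=6: s = 169+36 = 205

205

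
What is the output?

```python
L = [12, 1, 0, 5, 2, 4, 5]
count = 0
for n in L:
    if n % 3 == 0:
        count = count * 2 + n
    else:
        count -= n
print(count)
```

n=12: %3==0, count = 0*2+12 = 12
n=1: not %3==0, count = 12-1 = 11
n=0: %3==0, count = 11*2+0 = 22
n=5: not %3==0, count = 22-5 = 17
n=2: not %3==0, count = 17-2 = 15
n=4: not %3==0, count = 15-4 = 11
n=5: not %3==0, count = 11-5 = 6

6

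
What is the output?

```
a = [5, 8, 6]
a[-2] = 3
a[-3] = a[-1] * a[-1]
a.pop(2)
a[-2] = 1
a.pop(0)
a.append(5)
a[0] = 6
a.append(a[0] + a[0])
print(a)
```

a[-2] = 3 → [5, 3, 6]
a[-3] = a[-1]*a[-1] = 6*6 = 36 → [36, 3, 6]
pop(2) removes 6 → [36, 3]
a[-2] = 1 → [1, 3]
pop(0) removes 1 → [3]
append 5 → [3, 5]
a[0] = 6 → [6, 5]
append a[0]+a[0] = 6+6 = 12 → [6, 5, 12]

[6, 5, 12]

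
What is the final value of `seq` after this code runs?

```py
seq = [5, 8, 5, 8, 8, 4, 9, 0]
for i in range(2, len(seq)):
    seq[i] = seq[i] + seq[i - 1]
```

i=2: seq[2] = 5+8 = 13 → [5, 8, 13, 8, 8, 4, 9, 0]
i=3: seq[3] = 8+13 = 21 → [5, 8, 13, 21, 8, 4, 9, 0]
i=4: seq[4] = 8+21 = 29 → [5, 8, 13, 21, 29, 4, 9, 0]
i=5: seq[5] = 4+29 = 33 → [5, 8, 13, 21, 29, 33, 9, 0]
i=6: seq[6] = 9+33 = 42 → [5, 8, 13, 21, 29, 33, 42, 0]
i=7: seq[7] = 0+42 = 42 → [5, 8, 13, 21, 29, 33, 42, 42]

[5, 8, 13, 21, 29, 33, 42, 42]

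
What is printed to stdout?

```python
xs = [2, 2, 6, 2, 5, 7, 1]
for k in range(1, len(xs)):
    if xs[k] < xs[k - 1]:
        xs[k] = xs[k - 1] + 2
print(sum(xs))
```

k=1: 2>=2, unchanged → [2, 2, 6, 2, 5, 7, 1]
k=2: 6>=2, unchanged → [2, 2, 6, 2, 5, 7, 1]
k=3: 2<6, xs[3] = 6+2 = 8 → [2, 2, 6, 8, 5, 7, 1]
k=4: 5<8, xs[4] = 8+2 = 10 → [2, 2, 6, 8, 10, 7, 1]
k=5: 7<10, xs[5] = 10+2 = 12 → [2, 2, 6, 8, 10, 12, 1]
k=6: 1<12, xs[6] = 12+2 = 14 → [2, 2, 6, 8, 10, 12, 14]
sum = 54

54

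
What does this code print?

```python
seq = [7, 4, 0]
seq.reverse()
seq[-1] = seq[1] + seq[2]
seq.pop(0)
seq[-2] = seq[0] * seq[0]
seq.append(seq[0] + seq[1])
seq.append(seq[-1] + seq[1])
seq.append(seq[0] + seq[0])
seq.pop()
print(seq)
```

reverse → [0, 4, 7]
seq[-1] = seq[1]+seq[2] = 4+7 = 11 → [0, 4, 11]
pop(0) removes 0 → [4, 11]
seq[-2] = seq[0]*seq[0] = 4*4 = 16 → [16, 11]
append seq[0]+seq[1] = 16+11 = 27 → [16, 11, 27]
append seq[-1]+seq[1] = 27+11 = 38 → [16, 11, 27, 38]
append seq[0]+seq[0] = 16+16 = 32 → [16, 11, 27, 38, 32]
pop() removes 32 → [16, 11, 27, 38]

[16, 11, 27, 38]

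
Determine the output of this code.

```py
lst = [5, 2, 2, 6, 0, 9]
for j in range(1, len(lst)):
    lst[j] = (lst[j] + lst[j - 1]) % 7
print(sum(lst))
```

12

j=1: lst[1] = (2+5)%7 = 0 → [5, 0, 2, 6, 0, 9]
j=2: lst[2] = (2+0)%7 = 2 → [5, 0, 2, 6, 0, 9]
j=3: lst[3] = (6+2)%7 = 1 → [5, 0, 2, 1, 0, 9]
j=4: lst[4] = (0+1)%7 = 1 → [5, 0, 2, 1, 1, 9]
j=5: lst[5] = (9+1)%7 = 3 → [5, 0, 2, 1, 1, 3]
sum = 12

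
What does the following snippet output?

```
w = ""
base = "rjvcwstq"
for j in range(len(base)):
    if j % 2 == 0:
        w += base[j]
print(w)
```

rvwt

j=0: add 'r' → 'r'
j=1: skip
j=2: add 'v' → 'rv'
j=3: skip
j=4: add 'w' → 'rvw'
j=5: skip
j=6: add 't' → 'rvwt'
j=7: skip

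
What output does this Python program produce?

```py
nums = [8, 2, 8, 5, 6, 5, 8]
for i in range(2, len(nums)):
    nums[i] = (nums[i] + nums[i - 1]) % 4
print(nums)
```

[8, 2, 2, 3, 1, 2, 2]

i=2: nums[2] = (8+2)%4 = 2 → [8, 2, 2, 5, 6, 5, 8]
i=3: nums[3] = (5+2)%4 = 3 → [8, 2, 2, 3, 6, 5, 8]
i=4: nums[4] = (6+3)%4 = 1 → [8, 2, 2, 3, 1, 5, 8]
i=5: nums[5] = (5+1)%4 = 2 → [8, 2, 2, 3, 1, 2, 8]
i=6: nums[6] = (8+2)%4 = 2 → [8, 2, 2, 3, 1, 2, 2]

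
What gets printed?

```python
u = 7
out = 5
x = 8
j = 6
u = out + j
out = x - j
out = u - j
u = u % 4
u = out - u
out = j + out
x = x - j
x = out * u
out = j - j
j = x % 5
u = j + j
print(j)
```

u = 5+6 = 11
out = 8-6 = 2
out = 11-6 = 5
u = 11%4 = 3
u = 5-3 = 2
out = 6+5 = 11
x = 8-6 = 2
x = 11*2 = 22
out = 6-6 = 0
j = 22%5 = 2
u = 2+2 = 4

2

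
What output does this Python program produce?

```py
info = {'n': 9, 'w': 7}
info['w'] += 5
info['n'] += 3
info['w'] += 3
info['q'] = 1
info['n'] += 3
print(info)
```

{'n': 15, 'w': 15, 'q': 1}

info['w'] = 7+5 = 12 → {'n': 9, 'w': 12}
info['n'] = 9+3 = 12 → {'n': 12, 'w': 12}
info['w'] = 12+3 = 15 → {'n': 12, 'w': 15}
info['q'] = 1 → {'n': 12, 'w': 15, 'q': 1}
info['n'] = 12+3 = 15 → {'n': 15, 'w': 15, 'q': 1}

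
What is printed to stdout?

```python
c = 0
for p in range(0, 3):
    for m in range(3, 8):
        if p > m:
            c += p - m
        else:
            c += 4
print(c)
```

60

p=0,m=3: not 0>3, c = 0+4 = 4
p=0,m=4: not 0>4, c = 4+4 = 8
p=0,m=5: not 0>5, c = 8+4 = 12
p=0,m=6: not 0>6, c = 12+4 = 16
p=0,m=7: not 0>7, c = 16+4 = 20
p=1,m=3: not 1>3, c = 20+4 = 24
p=1,m=4: not 1>4, c = 24+4 = 28
p=1,m=5: not 1>5, c = 28+4 = 32
p=1,m=6: not 1>6, c = 32+4 = 36
p=1,m=7: not 1>7, c = 36+4 = 40
p=2,m=3: not 2>3, c = 40+4 = 44
p=2,m=4: not 2>4, c = 44+4 = 48
p=2,m=5: not 2>5, c = 48+4 = 52
p=2,m=6: not 2>6, c = 52+4 = 56
p=2,m=7: not 2>7, c = 56+4 = 60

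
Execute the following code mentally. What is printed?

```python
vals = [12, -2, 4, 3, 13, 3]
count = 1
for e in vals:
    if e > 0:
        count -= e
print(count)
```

-34

e=12: >0, count = 1-12 = -11
e=-2: not >0
e=4: >0, count = (-11)-4 = -15
e=3: >0, count = (-15)-3 = -18
e=13: >0, count = (-18)-13 = -31
e=3: >0, count = (-31)-3 = -34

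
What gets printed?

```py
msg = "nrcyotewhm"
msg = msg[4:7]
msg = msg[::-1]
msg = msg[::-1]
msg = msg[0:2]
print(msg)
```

ot

slice [4:7] → 'ote'
reverse → 'eto'
reverse → 'ote'
slice [0:2] → 'ot'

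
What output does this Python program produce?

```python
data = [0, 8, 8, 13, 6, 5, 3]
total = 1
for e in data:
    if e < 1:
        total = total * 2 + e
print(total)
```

2

e=0: <1, total = 1*2+0 = 2
e=8: not <1
e=8: not <1
e=13: not <1
e=6: not <1
e=5: not <1
e=3: not <1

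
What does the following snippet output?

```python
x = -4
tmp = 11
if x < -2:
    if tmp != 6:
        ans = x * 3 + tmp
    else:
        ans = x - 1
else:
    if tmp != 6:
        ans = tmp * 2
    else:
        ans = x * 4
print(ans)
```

x=-4, tmp=11
x < -2 is True; tmp != 6 is True
→ ans = x * 3 + tmp = -1

-1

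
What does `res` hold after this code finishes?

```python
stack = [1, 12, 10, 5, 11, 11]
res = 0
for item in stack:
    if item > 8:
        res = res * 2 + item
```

169

item=1: not >8
item=12: >8, res = 0*2+12 = 12
item=10: >8, res = 12*2+10 = 34
item=5: not >8
item=11: >8, res = 34*2+11 = 79
item=11: >8, res = 79*2+11 = 169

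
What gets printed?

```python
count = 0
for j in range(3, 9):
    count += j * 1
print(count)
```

33

j=3: count = 0+3*1 = 3
j=4: count = 3+4*1 = 7
j=5: count = 7+5*1 = 12
j=6: count = 12+6*1 = 18
j=7: count = 18+7*1 = 25
j=8: count = 25+8*1 = 33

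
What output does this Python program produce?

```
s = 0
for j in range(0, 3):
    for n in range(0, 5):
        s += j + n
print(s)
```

j=0,n=0: s = 0+0 = 0
j=0,n=1: s = 0+1 = 1
j=0,n=2: s = 1+2 = 3
j=0,n=3: s = 3+3 = 6
j=0,n=4: s = 6+4 = 10
j=1,n=0: s = 10+1 = 11
j=1,n=1: s = 11+2 = 13
j=1,n=2: s = 13+3 = 16
j=1,n=3: s = 16+4 = 20
j=1,n=4: s = 20+5 = 25
j=2,n=0: s = 25+2 = 27
j=2,n=1: s = 27+3 = 30
j=2,n=2: s = 30+4 = 34
j=2,n=3: s = 34+5 = 39
j=2,n=4: s = 39+6 = 45

45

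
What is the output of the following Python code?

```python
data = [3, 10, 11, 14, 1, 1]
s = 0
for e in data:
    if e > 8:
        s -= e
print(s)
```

-35

e=3: not >8
e=10: >8, s = 0-10 = -10
e=11: >8, s = (-10)-11 = -21
e=14: >8, s = (-21)-14 = -35
e=1: not >8
e=1: not >8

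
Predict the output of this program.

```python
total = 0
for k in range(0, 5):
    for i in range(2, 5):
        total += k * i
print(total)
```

k=0,i=2: total = 0+0 = 0
k=0,i=3: total = 0+0 = 0
k=0,i=4: total = 0+0 = 0
k=1,i=2: total = 0+2 = 2
k=1,i=3: total = 2+3 = 5
k=1,i=4: total = 5+4 = 9
k=2,i=2: total = 9+4 = 13
k=2,i=3: total = 13+6 = 19
k=2,i=4: total = 19+8 = 27
k=3,i=2: total = 27+6 = 33
k=3,i=3: total = 33+9 = 42
k=3,i=4: total = 42+12 = 54
k=4,i=2: total = 54+8 = 62
k=4,i=3: total = 62+12 = 74
k=4,i=4: total = 74+16 = 90

90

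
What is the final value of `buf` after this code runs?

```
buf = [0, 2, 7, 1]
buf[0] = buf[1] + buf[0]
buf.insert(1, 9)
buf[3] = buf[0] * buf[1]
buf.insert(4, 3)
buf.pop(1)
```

[2, 2, 18, 3, 1]

buf[0] = buf[1]+buf[0] = 2+0 = 2 → [2, 2, 7, 1]
insert 9 at 1 → [2, 9, 2, 7, 1]
buf[3] = buf[0]*buf[1] = 2*9 = 18 → [2, 9, 2, 18, 1]
insert 3 at 4 → [2, 9, 2, 18, 3, 1]
pop(1) removes 9 → [2, 2, 18, 3, 1]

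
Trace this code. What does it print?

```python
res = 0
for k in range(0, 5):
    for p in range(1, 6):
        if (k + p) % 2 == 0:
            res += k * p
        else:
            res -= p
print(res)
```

33

k=0,p=1: odd sum, res = 0-1 = -1
k=0,p=2: even sum, res = (-1)+0 = -1
k=0,p=3: odd sum, res = (-1)-3 = -4
k=0,p=4: even sum, res = (-4)+0 = -4
k=0,p=5: odd sum, res = (-4)-5 = -9
k=1,p=1: even sum, res = (-9)+1 = -8
k=1,p=2: odd sum, res = (-8)-2 = -10
k=1,p=3: even sum, res = (-10)+3 = -7
k=1,p=4: odd sum, res = (-7)-4 = -11
k=1,p=5: even sum, res = (-11)+5 = -6
k=2,p=1: odd sum, res = (-6)-1 = -7
k=2,p=2: even sum, res = (-7)+4 = -3
k=2,p=3: odd sum, res = (-3)-3 = -6
k=2,p=4: even sum, res = (-6)+8 = 2
k=2,p=5: odd sum, res = 2-5 = -3
k=3,p=1: even sum, res = (-3)+3 = 0
k=3,p=2: odd sum, res = 0-2 = -2
k=3,p=3: even sum, res = (-2)+9 = 7
k=3,p=4: odd sum, res = 7-4 = 3
k=3,p=5: even sum, res = 3+15 = 18
k=4,p=1: odd sum, res = 18-1 = 17
k=4,p=2: even sum, res = 17+8 = 25
k=4,p=3: odd sum, res = 25-3 = 22
k=4,p=4: even sum, res = 22+16 = 38
k=4,p=5: odd sum, res = 38-5 = 33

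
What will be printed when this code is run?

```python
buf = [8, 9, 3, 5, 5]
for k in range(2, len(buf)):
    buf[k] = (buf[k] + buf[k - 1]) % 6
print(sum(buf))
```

26

k=2: buf[2] = (3+9)%6 = 0 → [8, 9, 0, 5, 5]
k=3: buf[3] = (5+0)%6 = 5 → [8, 9, 0, 5, 5]
k=4: buf[4] = (5+5)%6 = 4 → [8, 9, 0, 5, 4]
sum = 26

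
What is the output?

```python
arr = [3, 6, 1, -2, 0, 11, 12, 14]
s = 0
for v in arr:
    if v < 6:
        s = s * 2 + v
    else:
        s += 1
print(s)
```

35

v=3: <6, s = 0*2+3 = 3
v=6: not <6, s = 3+1 = 4
v=1: <6, s = 4*2+1 = 9
v=-2: <6, s = 9*2+(-2) = 16
v=0: <6, s = 16*2+0 = 32
v=11: not <6, s = 32+1 = 33
v=12: not <6, s = 33+1 = 34
v=14: not <6, s = 34+1 = 35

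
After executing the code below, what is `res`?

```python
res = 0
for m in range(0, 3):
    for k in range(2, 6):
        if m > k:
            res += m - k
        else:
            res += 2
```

m=0,k=2: not 0>2, res = 0+2 = 2
m=0,k=3: not 0>3, res = 2+2 = 4
m=0,k=4: not 0>4, res = 4+2 = 6
m=0,k=5: not 0>5, res = 6+2 = 8
m=1,k=2: not 1>2, res = 8+2 = 10
m=1,k=3: not 1>3, res = 10+2 = 12
m=1,k=4: not 1>4, res = 12+2 = 14
m=1,k=5: not 1>5, res = 14+2 = 16
m=2,k=2: not 2>2, res = 16+2 = 18
m=2,k=3: not 2>3, res = 18+2 = 20
m=2,k=4: not 2>4, res = 20+2 = 22
m=2,k=5: not 2>5, res = 22+2 = 24

24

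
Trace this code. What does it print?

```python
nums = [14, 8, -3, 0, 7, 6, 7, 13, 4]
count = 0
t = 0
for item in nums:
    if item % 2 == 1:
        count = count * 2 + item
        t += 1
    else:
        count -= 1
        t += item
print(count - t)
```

-50

item=14: not odd, count = 0-1 = -1; t=14
item=8: not odd, count = (-1)-1 = -2; t=22
item=-3: odd, count = (-2)*2+(-3) = -7; t=23
item=0: not odd, count = (-7)-1 = -8; t=23
item=7: odd, count = (-8)*2+7 = -9; t=24
item=6: not odd, count = (-9)-1 = -10; t=30
item=7: odd, count = (-10)*2+7 = -13; t=31
item=13: odd, count = (-13)*2+13 = -13; t=32
item=4: not odd, count = (-13)-1 = -14; t=36
count-t = (-14)-36 = -50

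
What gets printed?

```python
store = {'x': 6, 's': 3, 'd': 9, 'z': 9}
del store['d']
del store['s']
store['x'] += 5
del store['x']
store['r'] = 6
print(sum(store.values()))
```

15

del 'd' → {'x': 6, 's': 3, 'z': 9}
del 's' → {'x': 6, 'z': 9}
store['x'] = 6+5 = 11 → {'x': 11, 'z': 9}
del 'x' → {'z': 9}
store['r'] = 6 → {'z': 9, 'r': 6}
sum of values = 15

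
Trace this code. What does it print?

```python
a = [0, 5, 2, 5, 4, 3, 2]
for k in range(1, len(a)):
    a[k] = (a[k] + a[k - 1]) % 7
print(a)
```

[0, 5, 0, 5, 2, 5, 0]

k=1: a[1] = (5+0)%7 = 5 → [0, 5, 2, 5, 4, 3, 2]
k=2: a[2] = (2+5)%7 = 0 → [0, 5, 0, 5, 4, 3, 2]
k=3: a[3] = (5+0)%7 = 5 → [0, 5, 0, 5, 4, 3, 2]
k=4: a[4] = (4+5)%7 = 2 → [0, 5, 0, 5, 2, 3, 2]
k=5: a[5] = (3+2)%7 = 5 → [0, 5, 0, 5, 2, 5, 2]
k=6: a[6] = (2+5)%7 = 0 → [0, 5, 0, 5, 2, 5, 0]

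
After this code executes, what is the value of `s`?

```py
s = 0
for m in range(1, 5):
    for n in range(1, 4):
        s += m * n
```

60

m=1,n=1: s = 0+1 = 1
m=1,n=2: s = 1+2 = 3
m=1,n=3: s = 3+3 = 6
m=2,n=1: s = 6+2 = 8
m=2,n=2: s = 8+4 = 12
m=2,n=3: s = 12+6 = 18
m=3,n=1: s = 18+3 = 21
m=3,n=2: s = 21+6 = 27
m=3,n=3: s = 27+9 = 36
m=4,n=1: s = 36+4 = 40
m=4,n=2: s = 40+8 = 48
m=4,n=3: s = 48+12 = 60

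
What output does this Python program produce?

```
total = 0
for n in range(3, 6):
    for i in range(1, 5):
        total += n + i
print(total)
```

78

n=3,i=1: total = 0+4 = 4
n=3,i=2: total = 4+5 = 9
n=3,i=3: total = 9+6 = 15
n=3,i=4: total = 15+7 = 22
n=4,i=1: total = 22+5 = 27
n=4,i=2: total = 27+6 = 33
n=4,i=3: total = 33+7 = 40
n=4,i=4: total = 40+8 = 48
n=5,i=1: total = 48+6 = 54
n=5,i=2: total = 54+7 = 61
n=5,i=3: total = 61+8 = 69
n=5,i=4: total = 69+9 = 78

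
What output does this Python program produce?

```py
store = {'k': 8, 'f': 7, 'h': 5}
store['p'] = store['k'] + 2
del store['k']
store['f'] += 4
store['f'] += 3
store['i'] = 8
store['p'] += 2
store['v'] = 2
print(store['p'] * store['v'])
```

24

store['p'] = store['k']+2 = 10 → {'k': 8, 'f': 7, 'h': 5, 'p': 10}
del 'k' → {'f': 7, 'h': 5, 'p': 10}
store['f'] = 7+4 = 11 → {'f': 11, 'h': 5, 'p': 10}
store['f'] = 11+3 = 14 → {'f': 14, 'h': 5, 'p': 10}
store['i'] = 8 → {'f': 14, 'h': 5, 'p': 10, 'i': 8}
store['p'] = 10+2 = 12 → {'f': 14, 'h': 5, 'p': 12, 'i': 8}
store['v'] = 2 → {'f': 14, 'h': 5, 'p': 12, 'i': 8, 'v': 2}
store['p']*store['v'] = 12*2 = 24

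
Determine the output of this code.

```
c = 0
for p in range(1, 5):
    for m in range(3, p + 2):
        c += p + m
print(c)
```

42

p=2,m=3: c = 0+5 = 5
p=3,m=3: c = 5+6 = 11
p=3,m=4: c = 11+7 = 18
p=4,m=3: c = 18+7 = 25
p=4,m=4: c = 25+8 = 33
p=4,m=5: c = 33+9 = 42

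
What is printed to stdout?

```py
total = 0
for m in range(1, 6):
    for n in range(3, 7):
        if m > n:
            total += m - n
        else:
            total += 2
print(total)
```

38

m=1,n=3: not 1>3, total = 0+2 = 2
m=1,n=4: not 1>4, total = 2+2 = 4
m=1,n=5: not 1>5, total = 4+2 = 6
m=1,n=6: not 1>6, total = 6+2 = 8
m=2,n=3: not 2>3, total = 8+2 = 10
m=2,n=4: not 2>4, total = 10+2 = 12
m=2,n=5: not 2>5, total = 12+2 = 14
m=2,n=6: not 2>6, total = 14+2 = 16
m=3,n=3: not 3>3, total = 16+2 = 18
m=3,n=4: not 3>4, total = 18+2 = 20
m=3,n=5: not 3>5, total = 20+2 = 22
m=3,n=6: not 3>6, total = 22+2 = 24
m=4,n=3: 4>3, total = 24+1 = 25
m=4,n=4: not 4>4, total = 25+2 = 27
m=4,n=5: not 4>5, total = 27+2 = 29
m=4,n=6: not 4>6, total = 29+2 = 31
m=5,n=3: 5>3, total = 31+2 = 33
m=5,n=4: 5>4, total = 33+1 = 34
m=5,n=5: not 5>5, total = 34+2 = 36
m=5,n=6: not 5>6, total = 36+2 = 38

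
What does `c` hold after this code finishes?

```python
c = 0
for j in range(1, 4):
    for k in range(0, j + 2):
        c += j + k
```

j=1,k=0: c = 0+1 = 1
j=1,k=1: c = 1+2 = 3
j=1,k=2: c = 3+3 = 6
j=2,k=0: c = 6+2 = 8
j=2,k=1: c = 8+3 = 11
j=2,k=2: c = 11+4 = 15
j=2,k=3: c = 15+5 = 20
j=3,k=0: c = 20+3 = 23
j=3,k=1: c = 23+4 = 27
j=3,k=2: c = 27+5 = 32
j=3,k=3: c = 32+6 = 38
j=3,k=4: c = 38+7 = 45

45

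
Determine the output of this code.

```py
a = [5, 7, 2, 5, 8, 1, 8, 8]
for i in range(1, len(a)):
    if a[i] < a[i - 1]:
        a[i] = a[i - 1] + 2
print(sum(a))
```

i=1: 7>=5, unchanged → [5, 7, 2, 5, 8, 1, 8, 8]
i=2: 2<7, a[2] = 7+2 = 9 → [5, 7, 9, 5, 8, 1, 8, 8]
i=3: 5<9, a[3] = 9+2 = 11 → [5, 7, 9, 11, 8, 1, 8, 8]
i=4: 8<11, a[4] = 11+2 = 13 → [5, 7, 9, 11, 13, 1, 8, 8]
i=5: 1<13, a[5] = 13+2 = 15 → [5, 7, 9, 11, 13, 15, 8, 8]
i=6: 8<15, a[6] = 15+2 = 17 → [5, 7, 9, 11, 13, 15, 17, 8]
i=7: 8<17, a[7] = 17+2 = 19 → [5, 7, 9, 11, 13, 15, 17, 19]
sum = 96

96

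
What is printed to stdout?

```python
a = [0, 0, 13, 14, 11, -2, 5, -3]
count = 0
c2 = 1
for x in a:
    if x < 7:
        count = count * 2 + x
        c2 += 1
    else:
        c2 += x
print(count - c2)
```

-45

x=0: <7, count = 0*2+0 = 0; c2=2
x=0: <7, count = 0*2+0 = 0; c2=3
x=13: not <7; c2=16
x=14: not <7; c2=30
x=11: not <7; c2=41
x=-2: <7, count = 0*2+(-2) = -2; c2=42
x=5: <7, count = (-2)*2+5 = 1; c2=43
x=-3: <7, count = 1*2+(-3) = -1; c2=44
count-c2 = (-1)-44 = -45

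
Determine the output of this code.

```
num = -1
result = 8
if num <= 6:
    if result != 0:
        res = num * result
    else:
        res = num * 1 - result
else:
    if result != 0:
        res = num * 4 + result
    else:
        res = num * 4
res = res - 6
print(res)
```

-14

num=-1, result=8
num <= 6 is True; result != 0 is True
→ res = num * result = -8
res = (-8)-6 = -14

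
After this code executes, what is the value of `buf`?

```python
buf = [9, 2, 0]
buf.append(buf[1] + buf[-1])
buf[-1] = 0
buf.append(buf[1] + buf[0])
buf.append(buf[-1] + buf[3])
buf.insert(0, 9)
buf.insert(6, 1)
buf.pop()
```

[9, 9, 2, 0, 0, 11, 1]

append buf[1]+buf[-1] = 2+0 = 2 → [9, 2, 0, 2]
buf[-1] = 0 → [9, 2, 0, 0]
append buf[1]+buf[0] = 2+9 = 11 → [9, 2, 0, 0, 11]
append buf[-1]+buf[3] = 11+0 = 11 → [9, 2, 0, 0, 11, 11]
insert 9 at 0 → [9, 9, 2, 0, 0, 11, 11]
insert 1 at 6 → [9, 9, 2, 0, 0, 11, 1, 11]
pop() removes 11 → [9, 9, 2, 0, 0, 11, 1]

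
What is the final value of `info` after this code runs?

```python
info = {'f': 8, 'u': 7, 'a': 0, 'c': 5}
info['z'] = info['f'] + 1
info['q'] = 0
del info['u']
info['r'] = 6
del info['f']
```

{'a': 0, 'c': 5, 'z': 9, 'q': 0, 'r': 6}

info['z'] = info['f']+1 = 9 → {'f': 8, 'u': 7, 'a': 0, 'c': 5, 'z': 9}
info['q'] = 0 → {'f': 8, 'u': 7, 'a': 0, 'c': 5, 'z': 9, 'q': 0}
del 'u' → {'f': 8, 'a': 0, 'c': 5, 'z': 9, 'q': 0}
info['r'] = 6 → {'f': 8, 'a': 0, 'c': 5, 'z': 9, 'q': 0, 'r': 6}
del 'f' → {'a': 0, 'c': 5, 'z': 9, 'q': 0, 'r': 6}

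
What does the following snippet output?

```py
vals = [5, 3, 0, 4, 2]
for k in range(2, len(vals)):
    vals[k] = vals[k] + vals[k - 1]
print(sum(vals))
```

27

k=2: vals[2] = 0+3 = 3 → [5, 3, 3, 4, 2]
k=3: vals[3] = 4+3 = 7 → [5, 3, 3, 7, 2]
k=4: vals[4] = 2+7 = 9 → [5, 3, 3, 7, 9]
sum = 27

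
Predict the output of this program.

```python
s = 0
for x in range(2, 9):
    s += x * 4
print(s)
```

140

x=2: s = 0+2*4 = 8
x=3: s = 8+3*4 = 20
x=4: s = 20+4*4 = 36
x=5: s = 36+5*4 = 56
x=6: s = 56+6*4 = 80
x=7: s = 80+7*4 = 108
x=8: s = 108+8*4 = 140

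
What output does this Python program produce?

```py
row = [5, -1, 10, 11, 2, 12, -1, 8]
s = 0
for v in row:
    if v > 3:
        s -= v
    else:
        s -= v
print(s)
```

v=5: >3, s = 0-5 = -5
v=-1: not >3, s = (-5)-(-1) = -4
v=10: >3, s = (-4)-10 = -14
v=11: >3, s = (-14)-11 = -25
v=2: not >3, s = (-25)-2 = -27
v=12: >3, s = (-27)-12 = -39
v=-1: not >3, s = (-39)-(-1) = -38
v=8: >3, s = (-38)-8 = -46

-46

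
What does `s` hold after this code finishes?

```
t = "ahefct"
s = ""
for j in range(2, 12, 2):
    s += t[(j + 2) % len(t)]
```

j=2: add t[4]='c' → 'c'
j=4: add t[0]='a' → 'ca'
j=6: add t[2]='e' → 'cae'
j=8: add t[4]='c' → 'caec'
j=10: add t[0]='a' → 'caeca'

'caeca'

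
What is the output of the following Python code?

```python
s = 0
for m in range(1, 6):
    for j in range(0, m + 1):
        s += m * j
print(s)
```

140

m=1,j=0: s = 0+0 = 0
m=1,j=1: s = 0+1 = 1
m=2,j=0: s = 1+0 = 1
m=2,j=1: s = 1+2 = 3
m=2,j=2: s = 3+4 = 7
m=3,j=0: s = 7+0 = 7
m=3,j=1: s = 7+3 = 10
m=3,j=2: s = 10+6 = 16
m=3,j=3: s = 16+9 = 25
m=4,j=0: s = 25+0 = 25
m=4,j=1: s = 25+4 = 29
m=4,j=2: s = 29+8 = 37
m=4,j=3: s = 37+12 = 49
m=4,j=4: s = 49+16 = 65
m=5,j=0: s = 65+0 = 65
m=5,j=1: s = 65+5 = 70
m=5,j=2: s = 70+10 = 80
m=5,j=3: s = 80+15 = 95
m=5,j=4: s = 95+20 = 115
m=5,j=5: s = 115+25 = 140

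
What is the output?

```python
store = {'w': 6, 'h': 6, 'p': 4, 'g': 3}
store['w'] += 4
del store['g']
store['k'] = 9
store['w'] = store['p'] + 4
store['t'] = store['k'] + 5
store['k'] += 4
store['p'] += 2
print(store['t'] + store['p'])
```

20

store['w'] = 6+4 = 10 → {'w': 10, 'h': 6, 'p': 4, 'g': 3}
del 'g' → {'w': 10, 'h': 6, 'p': 4}
store['k'] = 9 → {'w': 10, 'h': 6, 'p': 4, 'k': 9}
store['w'] = store['p']+4 = 8 → {'w': 8, 'h': 6, 'p': 4, 'k': 9}
store['t'] = store['k']+5 = 14 → {'w': 8, 'h': 6, 'p': 4, 'k': 9, 't': 14}
store['k'] = 9+4 = 13 → {'w': 8, 'h': 6, 'p': 4, 'k': 13, 't': 14}
store['p'] = 4+2 = 6 → {'w': 8, 'h': 6, 'p': 6, 'k': 13, 't': 14}
store['t']+store['p'] = 14+6 = 20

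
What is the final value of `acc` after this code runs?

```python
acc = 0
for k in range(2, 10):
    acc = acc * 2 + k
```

k=2: acc = 0*2+2 = 2
k=3: acc = 2*2+3 = 7
k=4: acc = 7*2+4 = 18
k=5: acc = 18*2+5 = 41
k=6: acc = 41*2+6 = 88
k=7: acc = 88*2+7 = 183
k=8: acc = 183*2+8 = 374
k=9: acc = 374*2+9 = 757

757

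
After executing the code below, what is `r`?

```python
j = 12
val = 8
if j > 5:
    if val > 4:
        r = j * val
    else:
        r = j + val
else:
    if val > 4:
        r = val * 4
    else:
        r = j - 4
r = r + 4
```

j=12, val=8
j > 5 is True; val > 4 is True
→ r = j * val = 96
r = 96+4 = 100

100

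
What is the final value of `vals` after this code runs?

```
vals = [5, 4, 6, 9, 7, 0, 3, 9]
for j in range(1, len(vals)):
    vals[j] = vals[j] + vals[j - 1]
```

[5, 9, 15, 24, 31, 31, 34, 43]

j=1: vals[1] = 4+5 = 9 → [5, 9, 6, 9, 7, 0, 3, 9]
j=2: vals[2] = 6+9 = 15 → [5, 9, 15, 9, 7, 0, 3, 9]
j=3: vals[3] = 9+15 = 24 → [5, 9, 15, 24, 7, 0, 3, 9]
j=4: vals[4] = 7+24 = 31 → [5, 9, 15, 24, 31, 0, 3, 9]
j=5: vals[5] = 0+31 = 31 → [5, 9, 15, 24, 31, 31, 3, 9]
j=6: vals[6] = 3+31 = 34 → [5, 9, 15, 24, 31, 31, 34, 9]
j=7: vals[7] = 9+34 = 43 → [5, 9, 15, 24, 31, 31, 34, 43]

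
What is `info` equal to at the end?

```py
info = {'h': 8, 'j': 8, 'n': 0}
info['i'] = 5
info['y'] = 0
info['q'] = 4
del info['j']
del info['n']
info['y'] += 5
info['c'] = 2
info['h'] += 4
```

info['i'] = 5 → {'h': 8, 'j': 8, 'n': 0, 'i': 5}
info['y'] = 0 → {'h': 8, 'j': 8, 'n': 0, 'i': 5, 'y': 0}
info['q'] = 4 → {'h': 8, 'j': 8, 'n': 0, 'i': 5, 'y': 0, 'q': 4}
del 'j' → {'h': 8, 'n': 0, 'i': 5, 'y': 0, 'q': 4}
del 'n' → {'h': 8, 'i': 5, 'y': 0, 'q': 4}
info['y'] = 0+5 = 5 → {'h': 8, 'i': 5, 'y': 5, 'q': 4}
info['c'] = 2 → {'h': 8, 'i': 5, 'y': 5, 'q': 4, 'c': 2}
info['h'] = 8+4 = 12 → {'h': 12, 'i': 5, 'y': 5, 'q': 4, 'c': 2}

{'h': 12, 'i': 5, 'y': 5, 'q': 4, 'c': 2}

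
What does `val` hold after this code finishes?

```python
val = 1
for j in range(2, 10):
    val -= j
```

j=2: val = 1-2 = -1
j=3: val = (-1)-3 = -4
j=4: val = (-4)-4 = -8
j=5: val = (-8)-5 = -13
j=6: val = (-13)-6 = -19
j=7: val = (-19)-7 = -26
j=8: val = (-26)-8 = -34
j=9: val = (-34)-9 = -43

-43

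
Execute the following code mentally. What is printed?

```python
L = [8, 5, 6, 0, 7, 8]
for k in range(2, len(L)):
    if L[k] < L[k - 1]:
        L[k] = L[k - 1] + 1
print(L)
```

[8, 5, 6, 7, 7, 8]

k=2: 6>=5, unchanged → [8, 5, 6, 0, 7, 8]
k=3: 0<6, L[3] = 6+1 = 7 → [8, 5, 6, 7, 7, 8]
k=4: 7>=7, unchanged → [8, 5, 6, 7, 7, 8]
k=5: 8>=7, unchanged → [8, 5, 6, 7, 7, 8]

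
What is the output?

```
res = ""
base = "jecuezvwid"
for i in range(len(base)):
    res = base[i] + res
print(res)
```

i=0: prepend 'j' → 'j'
i=1: prepend 'e' → 'ej'
i=2: prepend 'c' → 'cej'
i=3: prepend 'u' → 'ucej'
i=4: prepend 'e' → 'eucej'
i=5: prepend 'z' → 'zeucej'
i=6: prepend 'v' → 'vzeucej'
i=7: prepend 'w' → 'wvzeucej'
i=8: prepend 'i' → 'iwvzeucej'
i=9: prepend 'd' → 'diwvzeucej'

diwvzeucej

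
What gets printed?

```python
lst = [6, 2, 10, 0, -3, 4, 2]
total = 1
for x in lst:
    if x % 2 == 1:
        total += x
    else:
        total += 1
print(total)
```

x=6: not odd, total = 1+1 = 2
x=2: not odd, total = 2+1 = 3
x=10: not odd, total = 3+1 = 4
x=0: not odd, total = 4+1 = 5
x=-3: odd, total = 5+(-3) = 2
x=4: not odd, total = 2+1 = 3
x=2: not odd, total = 3+1 = 4

4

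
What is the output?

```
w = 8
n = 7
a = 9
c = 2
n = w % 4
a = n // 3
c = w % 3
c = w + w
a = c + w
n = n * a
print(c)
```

16

n = 8%4 = 0
a = 0//3 = 0
c = 8%3 = 2
c = 8+8 = 16
a = 16+8 = 24
n = 0*24 = 0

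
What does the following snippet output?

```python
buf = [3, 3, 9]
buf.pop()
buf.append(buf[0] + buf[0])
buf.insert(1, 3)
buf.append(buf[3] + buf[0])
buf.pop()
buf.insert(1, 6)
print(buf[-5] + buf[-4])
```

9

pop() removes 9 → [3, 3]
append buf[0]+buf[0] = 3+3 = 6 → [3, 3, 6]
insert 3 at 1 → [3, 3, 3, 6]
append buf[3]+buf[0] = 6+3 = 9 → [3, 3, 3, 6, 9]
pop() removes 9 → [3, 3, 3, 6]
insert 6 at 1 → [3, 6, 3, 3, 6]
buf[-5]+buf[-4] = 3+6 = 9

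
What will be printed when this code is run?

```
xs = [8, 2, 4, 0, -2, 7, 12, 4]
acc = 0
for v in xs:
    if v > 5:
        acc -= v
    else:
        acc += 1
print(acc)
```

v=8: >5, acc = 0-8 = -8
v=2: not >5, acc = (-8)+1 = -7
v=4: not >5, acc = (-7)+1 = -6
v=0: not >5, acc = (-6)+1 = -5
v=-2: not >5, acc = (-5)+1 = -4
v=7: >5, acc = (-4)-7 = -11
v=12: >5, acc = (-11)-12 = -23
v=4: not >5, acc = (-23)+1 = -22

-22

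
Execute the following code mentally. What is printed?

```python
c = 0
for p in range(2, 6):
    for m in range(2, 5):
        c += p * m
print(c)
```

126

p=2,m=2: c = 0+4 = 4
p=2,m=3: c = 4+6 = 10
p=2,m=4: c = 10+8 = 18
p=3,m=2: c = 18+6 = 24
p=3,m=3: c = 24+9 = 33
p=3,m=4: c = 33+12 = 45
p=4,m=2: c = 45+8 = 53
p=4,m=3: c = 53+12 = 65
p=4,m=4: c = 65+16 = 81
p=5,m=2: c = 81+10 = 91
p=5,m=3: c = 91+15 = 106
p=5,m=4: c = 106+20 = 126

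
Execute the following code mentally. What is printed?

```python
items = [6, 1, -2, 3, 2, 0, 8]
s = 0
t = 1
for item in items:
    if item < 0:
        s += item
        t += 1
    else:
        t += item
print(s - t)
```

item=6: not <0; t=7
item=1: not <0; t=8
item=-2: <0, s = 0+(-2) = -2; t=9
item=3: not <0; t=12
item=2: not <0; t=14
item=0: not <0; t=14
item=8: not <0; t=22
s-t = (-2)-22 = -24

-24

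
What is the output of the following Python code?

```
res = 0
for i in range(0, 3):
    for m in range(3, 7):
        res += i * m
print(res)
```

i=0,m=3: res = 0+0 = 0
i=0,m=4: res = 0+0 = 0
i=0,m=5: res = 0+0 = 0
i=0,m=6: res = 0+0 = 0
i=1,m=3: res = 0+3 = 3
i=1,m=4: res = 3+4 = 7
i=1,m=5: res = 7+5 = 12
i=1,m=6: res = 12+6 = 18
i=2,m=3: res = 18+6 = 24
i=2,m=4: res = 24+8 = 32
i=2,m=5: res = 32+10 = 42
i=2,m=6: res = 42+12 = 54

54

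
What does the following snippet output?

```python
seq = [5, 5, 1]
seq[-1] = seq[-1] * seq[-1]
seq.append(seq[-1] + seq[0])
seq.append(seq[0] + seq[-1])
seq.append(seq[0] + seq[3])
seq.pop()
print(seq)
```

seq[-1] = seq[-1]*seq[-1] = 1*1 = 1 → [5, 5, 1]
append seq[-1]+seq[0] = 1+5 = 6 → [5, 5, 1, 6]
append seq[0]+seq[-1] = 5+6 = 11 → [5, 5, 1, 6, 11]
append seq[0]+seq[3] = 5+6 = 11 → [5, 5, 1, 6, 11, 11]
pop() removes 11 → [5, 5, 1, 6, 11]

[5, 5, 1, 6, 11]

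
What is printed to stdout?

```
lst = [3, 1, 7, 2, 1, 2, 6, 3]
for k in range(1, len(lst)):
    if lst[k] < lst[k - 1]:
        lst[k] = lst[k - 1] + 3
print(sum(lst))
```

k=1: 1<3, lst[1] = 3+3 = 6 → [3, 6, 7, 2, 1, 2, 6, 3]
k=2: 7>=6, unchanged → [3, 6, 7, 2, 1, 2, 6, 3]
k=3: 2<7, lst[3] = 7+3 = 10 → [3, 6, 7, 10, 1, 2, 6, 3]
k=4: 1<10, lst[4] = 10+3 = 13 → [3, 6, 7, 10, 13, 2, 6, 3]
k=5: 2<13, lst[5] = 13+3 = 16 → [3, 6, 7, 10, 13, 16, 6, 3]
k=6: 6<16, lst[6] = 16+3 = 19 → [3, 6, 7, 10, 13, 16, 19, 3]
k=7: 3<19, lst[7] = 19+3 = 22 → [3, 6, 7, 10, 13, 16, 19, 22]
sum = 96

96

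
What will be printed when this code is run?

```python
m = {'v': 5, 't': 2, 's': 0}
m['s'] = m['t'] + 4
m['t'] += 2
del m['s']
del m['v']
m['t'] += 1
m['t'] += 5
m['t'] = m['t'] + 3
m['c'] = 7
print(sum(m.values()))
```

20

m['s'] = m['t']+4 = 6 → {'v': 5, 't': 2, 's': 6}
m['t'] = 2+2 = 4 → {'v': 5, 't': 4, 's': 6}
del 's' → {'v': 5, 't': 4}
del 'v' → {'t': 4}
m['t'] = 4+1 = 5 → {'t': 5}
m['t'] = 5+5 = 10 → {'t': 10}
m['t'] = m['t']+3 = 13 → {'t': 13}
m['c'] = 7 → {'t': 13, 'c': 7}
sum of values = 20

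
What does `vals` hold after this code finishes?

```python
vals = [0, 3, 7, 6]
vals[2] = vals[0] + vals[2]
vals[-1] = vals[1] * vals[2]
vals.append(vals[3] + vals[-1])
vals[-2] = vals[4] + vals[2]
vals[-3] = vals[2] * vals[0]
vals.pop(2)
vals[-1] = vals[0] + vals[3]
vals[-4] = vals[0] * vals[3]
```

[0, 3, 49, 42]

vals[2] = vals[0]+vals[2] = 0+7 = 7 → [0, 3, 7, 6]
vals[-1] = vals[1]*vals[2] = 3*7 = 21 → [0, 3, 7, 21]
append vals[3]+vals[-1] = 21+21 = 42 → [0, 3, 7, 21, 42]
vals[-2] = vals[4]+vals[2] = 42+7 = 49 → [0, 3, 7, 49, 42]
vals[-3] = vals[2]*vals[0] = 7*0 = 0 → [0, 3, 0, 49, 42]
pop(2) removes 0 → [0, 3, 49, 42]
vals[-1] = vals[0]+vals[3] = 0+42 = 42 → [0, 3, 49, 42]
vals[-4] = vals[0]*vals[3] = 0*42 = 0 → [0, 3, 49, 42]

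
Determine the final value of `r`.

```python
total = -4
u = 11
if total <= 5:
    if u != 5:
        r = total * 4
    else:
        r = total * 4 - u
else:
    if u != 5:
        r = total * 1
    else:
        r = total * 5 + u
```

total=-4, u=11
total <= 5 is True; u != 5 is True
→ r = total * 4 = -16

-16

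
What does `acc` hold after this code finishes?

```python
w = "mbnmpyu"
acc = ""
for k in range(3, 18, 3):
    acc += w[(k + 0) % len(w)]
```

'munyb'

k=3: add w[3]='m' → 'm'
k=6: add w[6]='u' → 'mu'
k=9: add w[2]='n' → 'mun'
k=12: add w[5]='y' → 'muny'
k=15: add w[1]='b' → 'munyb'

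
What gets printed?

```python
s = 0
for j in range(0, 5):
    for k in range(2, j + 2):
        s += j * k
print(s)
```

95

j=1,k=2: s = 0+2 = 2
j=2,k=2: s = 2+4 = 6
j=2,k=3: s = 6+6 = 12
j=3,k=2: s = 12+6 = 18
j=3,k=3: s = 18+9 = 27
j=3,k=4: s = 27+12 = 39
j=4,k=2: s = 39+8 = 47
j=4,k=3: s = 47+12 = 59
j=4,k=4: s = 59+16 = 75
j=4,k=5: s = 75+20 = 95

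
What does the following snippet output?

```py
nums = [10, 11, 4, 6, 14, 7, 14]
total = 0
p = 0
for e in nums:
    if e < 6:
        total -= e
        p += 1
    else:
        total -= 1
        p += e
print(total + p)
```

e=10: not <6, total = 0-1 = -1; p=10
e=11: not <6, total = (-1)-1 = -2; p=21
e=4: <6, total = (-2)-4 = -6; p=22
e=6: not <6, total = (-6)-1 = -7; p=28
e=14: not <6, total = (-7)-1 = -8; p=42
e=7: not <6, total = (-8)-1 = -9; p=49
e=14: not <6, total = (-9)-1 = -10; p=63
total+p = (-10)+63 = 53

53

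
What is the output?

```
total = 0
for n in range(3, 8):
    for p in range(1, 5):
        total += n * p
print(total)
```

250

n=3,p=1: total = 0+3 = 3
n=3,p=2: total = 3+6 = 9
n=3,p=3: total = 9+9 = 18
n=3,p=4: total = 18+12 = 30
n=4,p=1: total = 30+4 = 34
n=4,p=2: total = 34+8 = 42
n=4,p=3: total = 42+12 = 54
n=4,p=4: total = 54+16 = 70
n=5,p=1: total = 70+5 = 75
n=5,p=2: total = 75+10 = 85
n=5,p=3: total = 85+15 = 100
n=5,p=4: total = 100+20 = 120
n=6,p=1: total = 120+6 = 126
n=6,p=2: total = 126+12 = 138
n=6,p=3: total = 138+18 = 156
n=6,p=4: total = 156+24 = 180
n=7,p=1: total = 180+7 = 187
n=7,p=2: total = 187+14 = 201
n=7,p=3: total = 201+21 = 222
n=7,p=4: total = 222+28 = 250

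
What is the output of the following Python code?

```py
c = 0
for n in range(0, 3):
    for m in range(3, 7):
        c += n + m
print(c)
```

n=0,m=3: c = 0+3 = 3
n=0,m=4: c = 3+4 = 7
n=0,m=5: c = 7+5 = 12
n=0,m=6: c = 12+6 = 18
n=1,m=3: c = 18+4 = 22
n=1,m=4: c = 22+5 = 27
n=1,m=5: c = 27+6 = 33
n=1,m=6: c = 33+7 = 40
n=2,m=3: c = 40+5 = 45
n=2,m=4: c = 45+6 = 51
n=2,m=5: c = 51+7 = 58
n=2,m=6: c = 58+8 = 66

66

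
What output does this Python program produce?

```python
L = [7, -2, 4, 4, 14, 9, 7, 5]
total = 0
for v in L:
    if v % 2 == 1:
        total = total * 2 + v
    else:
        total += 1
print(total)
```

143

v=7: odd, total = 0*2+7 = 7
v=-2: not odd, total = 7+1 = 8
v=4: not odd, total = 8+1 = 9
v=4: not odd, total = 9+1 = 10
v=14: not odd, total = 10+1 = 11
v=9: odd, total = 11*2+9 = 31
v=7: odd, total = 31*2+7 = 69
v=5: odd, total = 69*2+5 = 143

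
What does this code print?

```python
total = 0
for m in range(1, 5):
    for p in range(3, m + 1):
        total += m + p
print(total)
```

21

m=3,p=3: total = 0+6 = 6
m=4,p=3: total = 6+7 = 13
m=4,p=4: total = 13+8 = 21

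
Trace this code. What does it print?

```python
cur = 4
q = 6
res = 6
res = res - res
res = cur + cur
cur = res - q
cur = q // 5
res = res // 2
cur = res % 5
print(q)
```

res = 6-6 = 0
res = 4+4 = 8
cur = 8-6 = 2
cur = 6//5 = 1
res = 8//2 = 4
cur = 4%5 = 4

6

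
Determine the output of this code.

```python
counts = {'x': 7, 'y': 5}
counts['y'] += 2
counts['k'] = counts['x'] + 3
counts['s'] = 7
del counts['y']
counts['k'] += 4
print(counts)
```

{'x': 7, 'k': 14, 's': 7}

counts['y'] = 5+2 = 7 → {'x': 7, 'y': 7}
counts['k'] = counts['x']+3 = 10 → {'x': 7, 'y': 7, 'k': 10}
counts['s'] = 7 → {'x': 7, 'y': 7, 'k': 10, 's': 7}
del 'y' → {'x': 7, 'k': 10, 's': 7}
counts['k'] = 10+4 = 14 → {'x': 7, 'k': 14, 's': 7}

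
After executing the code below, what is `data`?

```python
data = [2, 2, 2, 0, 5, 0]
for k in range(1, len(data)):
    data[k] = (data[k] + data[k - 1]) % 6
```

[2, 4, 0, 0, 5, 5]

k=1: data[1] = (2+2)%6 = 4 → [2, 4, 2, 0, 5, 0]
k=2: data[2] = (2+4)%6 = 0 → [2, 4, 0, 0, 5, 0]
k=3: data[3] = (0+0)%6 = 0 → [2, 4, 0, 0, 5, 0]
k=4: data[4] = (5+0)%6 = 5 → [2, 4, 0, 0, 5, 0]
k=5: data[5] = (0+5)%6 = 5 → [2, 4, 0, 0, 5, 5]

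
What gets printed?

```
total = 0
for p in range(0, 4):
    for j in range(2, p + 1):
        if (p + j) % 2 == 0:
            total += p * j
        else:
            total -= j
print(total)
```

11

p=2,j=2: even sum, total = 0+4 = 4
p=3,j=2: odd sum, total = 4-2 = 2
p=3,j=3: even sum, total = 2+9 = 11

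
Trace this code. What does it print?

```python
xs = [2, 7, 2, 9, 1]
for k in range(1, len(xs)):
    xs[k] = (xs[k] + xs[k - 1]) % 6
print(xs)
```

[2, 3, 5, 2, 3]

k=1: xs[1] = (7+2)%6 = 3 → [2, 3, 2, 9, 1]
k=2: xs[2] = (2+3)%6 = 5 → [2, 3, 5, 9, 1]
k=3: xs[3] = (9+5)%6 = 2 → [2, 3, 5, 2, 1]
k=4: xs[4] = (1+2)%6 = 3 → [2, 3, 5, 2, 3]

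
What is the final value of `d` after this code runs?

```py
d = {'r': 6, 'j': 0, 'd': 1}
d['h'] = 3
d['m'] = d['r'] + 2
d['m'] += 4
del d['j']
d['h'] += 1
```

{'r': 6, 'd': 1, 'h': 4, 'm': 12}

d['h'] = 3 → {'r': 6, 'j': 0, 'd': 1, 'h': 3}
d['m'] = d['r']+2 = 8 → {'r': 6, 'j': 0, 'd': 1, 'h': 3, 'm': 8}
d['m'] = 8+4 = 12 → {'r': 6, 'j': 0, 'd': 1, 'h': 3, 'm': 12}
del 'j' → {'r': 6, 'd': 1, 'h': 3, 'm': 12}
d['h'] = 3+1 = 4 → {'r': 6, 'd': 1, 'h': 4, 'm': 12}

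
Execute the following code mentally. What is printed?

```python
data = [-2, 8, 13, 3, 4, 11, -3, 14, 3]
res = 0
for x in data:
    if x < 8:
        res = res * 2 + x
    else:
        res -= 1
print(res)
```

x=-2: <8, res = 0*2+(-2) = -2
x=8: not <8, res = (-2)-1 = -3
x=13: not <8, res = (-3)-1 = -4
x=3: <8, res = (-4)*2+3 = -5
x=4: <8, res = (-5)*2+4 = -6
x=11: not <8, res = (-6)-1 = -7
x=-3: <8, res = (-7)*2+(-3) = -17
x=14: not <8, res = (-17)-1 = -18
x=3: <8, res = (-18)*2+3 = -33

-33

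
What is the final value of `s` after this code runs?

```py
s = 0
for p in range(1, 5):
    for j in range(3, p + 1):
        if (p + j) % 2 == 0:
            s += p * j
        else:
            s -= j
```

p=3,j=3: even sum, s = 0+9 = 9
p=4,j=3: odd sum, s = 9-3 = 6
p=4,j=4: even sum, s = 6+16 = 22

22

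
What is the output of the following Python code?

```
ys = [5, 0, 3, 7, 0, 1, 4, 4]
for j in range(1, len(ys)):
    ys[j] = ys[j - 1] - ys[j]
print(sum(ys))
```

-28

j=1: ys[1] = 5-0 = 5 → [5, 5, 3, 7, 0, 1, 4, 4]
j=2: ys[2] = 5-3 = 2 → [5, 5, 2, 7, 0, 1, 4, 4]
j=3: ys[3] = 2-7 = -5 → [5, 5, 2, -5, 0, 1, 4, 4]
j=4: ys[4] = (-5)-0 = -5 → [5, 5, 2, -5, -5, 1, 4, 4]
j=5: ys[5] = (-5)-1 = -6 → [5, 5, 2, -5, -5, -6, 4, 4]
j=6: ys[6] = (-6)-4 = -10 → [5, 5, 2, -5, -5, -6, -10, 4]
j=7: ys[7] = (-10)-4 = -14 → [5, 5, 2, -5, -5, -6, -10, -14]
sum = -28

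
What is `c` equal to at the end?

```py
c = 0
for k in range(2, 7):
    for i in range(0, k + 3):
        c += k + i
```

k=2,i=0: c = 0+2 = 2
k=2,i=1: c = 2+3 = 5
k=2,i=2: c = 5+4 = 9
k=2,i=3: c = 9+5 = 14
k=2,i=4: c = 14+6 = 20
k=3,i=0: c = 20+3 = 23
k=3,i=1: c = 23+4 = 27
k=3,i=2: c = 27+5 = 32
k=3,i=3: c = 32+6 = 38
k=3,i=4: c = 38+7 = 45
k=3,i=5: c = 45+8 = 53
k=4,i=0: c = 53+4 = 57
k=4,i=1: c = 57+5 = 62
k=4,i=2: c = 62+6 = 68
k=4,i=3: c = 68+7 = 75
k=4,i=4: c = 75+8 = 83
k=4,i=5: c = 83+9 = 92
k=4,i=6: c = 92+10 = 102
k=5,i=0: c = 102+5 = 107
k=5,i=1: c = 107+6 = 113
k=5,i=2: c = 113+7 = 120
k=5,i=3: c = 120+8 = 128
k=5,i=4: c = 128+9 = 137
k=5,i=5: c = 137+10 = 147
k=5,i=6: c = 147+11 = 158
k=5,i=7: c = 158+12 = 170
k=6,i=0: c = 170+6 = 176
k=6,i=1: c = 176+7 = 183
k=6,i=2: c = 183+8 = 191
k=6,i=3: c = 191+9 = 200
k=6,i=4: c = 200+10 = 210
k=6,i=5: c = 210+11 = 221
k=6,i=6: c = 221+12 = 233
k=6,i=7: c = 233+13 = 246
k=6,i=8: c = 246+14 = 260

260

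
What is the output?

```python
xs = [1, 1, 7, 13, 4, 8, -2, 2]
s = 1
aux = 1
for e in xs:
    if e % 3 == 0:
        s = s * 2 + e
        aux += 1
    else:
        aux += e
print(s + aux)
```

e=1: not %3==0; aux=2
e=1: not %3==0; aux=3
e=7: not %3==0; aux=10
e=13: not %3==0; aux=23
e=4: not %3==0; aux=27
e=8: not %3==0; aux=35
e=-2: not %3==0; aux=33
e=2: not %3==0; aux=35
s+aux = 1+35 = 36

36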